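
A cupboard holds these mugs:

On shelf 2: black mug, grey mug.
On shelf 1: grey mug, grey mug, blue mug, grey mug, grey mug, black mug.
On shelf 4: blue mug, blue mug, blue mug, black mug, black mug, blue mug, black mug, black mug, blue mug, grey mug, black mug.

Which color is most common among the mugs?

black

Counts by color: black 7, grey 6, blue 6.
The maximum is 7, held uniquely by black.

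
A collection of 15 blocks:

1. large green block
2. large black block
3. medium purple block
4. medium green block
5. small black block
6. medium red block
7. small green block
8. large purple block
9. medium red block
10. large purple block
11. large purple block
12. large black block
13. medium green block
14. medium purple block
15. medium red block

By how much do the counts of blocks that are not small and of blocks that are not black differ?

blocks that are not small: 13. blocks that are not black: 12.
|13 − 12| = 13 − 12 = 1.

1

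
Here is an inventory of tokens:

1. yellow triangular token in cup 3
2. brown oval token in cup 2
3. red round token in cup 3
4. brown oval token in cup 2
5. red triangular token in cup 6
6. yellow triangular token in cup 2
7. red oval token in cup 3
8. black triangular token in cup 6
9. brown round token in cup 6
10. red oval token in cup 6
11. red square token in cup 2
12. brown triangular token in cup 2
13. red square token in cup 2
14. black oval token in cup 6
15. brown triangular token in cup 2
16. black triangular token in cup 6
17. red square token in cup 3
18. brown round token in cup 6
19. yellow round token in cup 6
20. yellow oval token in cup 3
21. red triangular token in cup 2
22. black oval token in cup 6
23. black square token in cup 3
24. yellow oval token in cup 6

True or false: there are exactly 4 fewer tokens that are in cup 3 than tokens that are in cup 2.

tokens in cup 3: 6.
tokens in cup 2: 8.
The claim requires 8 − 6 (= 2) to equal 4, which does not hold.

False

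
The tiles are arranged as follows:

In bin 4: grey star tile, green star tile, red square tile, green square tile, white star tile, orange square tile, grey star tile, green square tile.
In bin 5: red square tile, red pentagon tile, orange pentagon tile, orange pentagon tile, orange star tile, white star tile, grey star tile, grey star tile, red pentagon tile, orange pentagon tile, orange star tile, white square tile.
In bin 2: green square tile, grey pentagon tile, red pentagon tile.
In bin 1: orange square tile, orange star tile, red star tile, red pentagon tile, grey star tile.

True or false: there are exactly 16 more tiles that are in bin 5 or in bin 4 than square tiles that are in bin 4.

|tiles in bin 5 or in bin 4| = 20.
|square tiles in bin 4| = 4.
The claim requires 20 − 4 (= 16) to equal 16, which holds.

True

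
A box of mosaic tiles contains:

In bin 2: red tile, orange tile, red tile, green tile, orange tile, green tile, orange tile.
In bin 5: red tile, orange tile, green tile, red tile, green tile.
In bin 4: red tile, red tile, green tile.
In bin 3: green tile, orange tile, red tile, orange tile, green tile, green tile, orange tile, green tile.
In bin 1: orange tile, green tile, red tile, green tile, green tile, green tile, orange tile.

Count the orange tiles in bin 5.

1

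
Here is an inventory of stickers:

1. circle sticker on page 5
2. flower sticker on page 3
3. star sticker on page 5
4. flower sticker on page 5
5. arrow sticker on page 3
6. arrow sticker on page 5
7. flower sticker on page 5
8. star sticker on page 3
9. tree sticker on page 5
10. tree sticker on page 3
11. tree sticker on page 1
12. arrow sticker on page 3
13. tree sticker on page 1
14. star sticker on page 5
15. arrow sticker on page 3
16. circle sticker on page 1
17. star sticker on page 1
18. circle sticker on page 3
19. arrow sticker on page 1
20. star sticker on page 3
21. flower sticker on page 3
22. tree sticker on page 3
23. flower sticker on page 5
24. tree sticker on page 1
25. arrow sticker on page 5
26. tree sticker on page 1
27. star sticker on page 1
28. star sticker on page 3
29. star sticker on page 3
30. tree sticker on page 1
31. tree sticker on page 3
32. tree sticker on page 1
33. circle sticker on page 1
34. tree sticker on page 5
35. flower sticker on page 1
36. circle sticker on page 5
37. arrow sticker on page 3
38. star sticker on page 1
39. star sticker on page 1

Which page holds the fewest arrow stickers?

Counts by page (restricted to arrow stickers): page 3→4, page 5→2, page 1→1.
The minimum is 1, held uniquely by page 1.

page 1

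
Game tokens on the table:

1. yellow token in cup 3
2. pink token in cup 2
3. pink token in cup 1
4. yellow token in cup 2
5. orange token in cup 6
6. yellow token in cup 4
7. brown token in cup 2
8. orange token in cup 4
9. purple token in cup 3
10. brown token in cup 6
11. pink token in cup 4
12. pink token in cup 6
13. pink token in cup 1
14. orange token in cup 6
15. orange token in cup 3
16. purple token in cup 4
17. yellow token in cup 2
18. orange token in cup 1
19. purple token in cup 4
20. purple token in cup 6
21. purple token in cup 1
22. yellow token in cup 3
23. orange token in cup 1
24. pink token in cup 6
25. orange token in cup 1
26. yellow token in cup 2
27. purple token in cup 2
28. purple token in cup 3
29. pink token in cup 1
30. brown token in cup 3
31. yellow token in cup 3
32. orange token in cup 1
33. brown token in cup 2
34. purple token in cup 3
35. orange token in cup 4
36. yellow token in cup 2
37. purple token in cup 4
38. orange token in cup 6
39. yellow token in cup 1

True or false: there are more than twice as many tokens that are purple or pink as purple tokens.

False

|tokens that are purple or pink| = 16.
|purple tokens| = 9.
The claim requires 16 > 2 × 9 = 18, which does not hold.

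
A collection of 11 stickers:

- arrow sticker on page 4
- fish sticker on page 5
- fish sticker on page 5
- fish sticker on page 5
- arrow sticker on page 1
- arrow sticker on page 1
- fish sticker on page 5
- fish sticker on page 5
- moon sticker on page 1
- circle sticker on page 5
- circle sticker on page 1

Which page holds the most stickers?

page 5

Counts by page: page 5→6, page 1→4, page 4→1.
The maximum is 6, held uniquely by page 5.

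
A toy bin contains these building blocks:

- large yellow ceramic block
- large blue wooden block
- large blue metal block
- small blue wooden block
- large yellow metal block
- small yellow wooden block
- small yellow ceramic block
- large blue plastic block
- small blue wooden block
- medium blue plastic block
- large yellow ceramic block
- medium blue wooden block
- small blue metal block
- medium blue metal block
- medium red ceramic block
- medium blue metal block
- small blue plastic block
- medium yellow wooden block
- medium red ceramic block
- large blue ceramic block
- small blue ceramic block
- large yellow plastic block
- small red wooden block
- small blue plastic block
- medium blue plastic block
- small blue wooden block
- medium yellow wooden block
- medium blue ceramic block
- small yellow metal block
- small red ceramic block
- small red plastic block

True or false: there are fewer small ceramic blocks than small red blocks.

|small ceramic blocks| = 3.
|small red blocks| = 3.
The claim requires 3 < 3, which does not hold.

False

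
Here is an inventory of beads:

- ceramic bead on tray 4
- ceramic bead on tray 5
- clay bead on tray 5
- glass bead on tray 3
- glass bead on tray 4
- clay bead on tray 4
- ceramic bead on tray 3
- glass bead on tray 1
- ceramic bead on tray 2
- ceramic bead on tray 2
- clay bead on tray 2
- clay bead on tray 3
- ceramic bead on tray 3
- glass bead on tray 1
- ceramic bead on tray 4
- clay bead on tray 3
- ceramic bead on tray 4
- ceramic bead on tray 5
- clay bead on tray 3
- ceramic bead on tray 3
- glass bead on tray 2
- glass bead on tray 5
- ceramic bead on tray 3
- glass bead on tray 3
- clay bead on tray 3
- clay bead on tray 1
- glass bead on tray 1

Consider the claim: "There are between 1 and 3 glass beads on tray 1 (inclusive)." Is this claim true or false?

True

glass beads on tray 1: 3.
The claim requires 1 ≤ 3 ≤ 3, which holds.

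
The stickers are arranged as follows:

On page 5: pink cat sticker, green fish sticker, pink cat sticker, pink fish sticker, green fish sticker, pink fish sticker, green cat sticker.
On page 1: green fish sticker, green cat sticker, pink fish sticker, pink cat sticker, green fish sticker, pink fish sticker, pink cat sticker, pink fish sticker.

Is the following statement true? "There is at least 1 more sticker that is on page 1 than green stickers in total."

There are 8 stickers on page 1.
There are 6 green stickers.
The claim requires 8 − 6 = 2 ≥ 1, which holds.

True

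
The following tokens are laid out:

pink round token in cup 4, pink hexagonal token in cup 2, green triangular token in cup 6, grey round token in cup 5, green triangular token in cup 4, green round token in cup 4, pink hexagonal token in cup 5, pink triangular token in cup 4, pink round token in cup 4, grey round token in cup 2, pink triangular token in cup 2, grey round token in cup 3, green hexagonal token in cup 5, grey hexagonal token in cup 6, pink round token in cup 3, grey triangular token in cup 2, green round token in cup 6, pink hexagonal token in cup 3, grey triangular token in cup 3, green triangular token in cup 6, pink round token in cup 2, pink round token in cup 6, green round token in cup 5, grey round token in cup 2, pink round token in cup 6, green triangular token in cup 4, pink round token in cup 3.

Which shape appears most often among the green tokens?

Counts by shape (restricted to green tokens): triangular 4, round 3, hexagonal 1.
The maximum is 4, held uniquely by triangular.

triangular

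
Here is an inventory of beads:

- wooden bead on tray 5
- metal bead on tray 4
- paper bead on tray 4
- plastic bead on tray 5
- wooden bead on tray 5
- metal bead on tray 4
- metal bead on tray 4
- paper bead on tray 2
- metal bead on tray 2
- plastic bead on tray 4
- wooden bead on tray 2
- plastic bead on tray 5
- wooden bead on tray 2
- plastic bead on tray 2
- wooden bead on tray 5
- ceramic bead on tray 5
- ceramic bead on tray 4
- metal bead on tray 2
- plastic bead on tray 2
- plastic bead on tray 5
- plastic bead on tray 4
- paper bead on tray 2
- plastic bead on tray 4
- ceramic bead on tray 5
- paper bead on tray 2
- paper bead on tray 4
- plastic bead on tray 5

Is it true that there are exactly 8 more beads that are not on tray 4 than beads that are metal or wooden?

beads that are not on tray 4: 18.
beads that are metal or wooden: 10.
The claim requires 18 − 10 (= 8) to equal 8, which holds.

True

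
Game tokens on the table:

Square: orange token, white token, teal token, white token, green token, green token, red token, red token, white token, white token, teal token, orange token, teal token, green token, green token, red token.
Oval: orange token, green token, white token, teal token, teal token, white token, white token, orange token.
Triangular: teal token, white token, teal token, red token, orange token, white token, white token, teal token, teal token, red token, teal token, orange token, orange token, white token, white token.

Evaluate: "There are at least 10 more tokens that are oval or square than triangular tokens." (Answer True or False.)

False

tokens that are oval or square: 24.
triangular tokens: 15.
The claim requires 24 − 15 = 9 ≥ 10, which does not hold.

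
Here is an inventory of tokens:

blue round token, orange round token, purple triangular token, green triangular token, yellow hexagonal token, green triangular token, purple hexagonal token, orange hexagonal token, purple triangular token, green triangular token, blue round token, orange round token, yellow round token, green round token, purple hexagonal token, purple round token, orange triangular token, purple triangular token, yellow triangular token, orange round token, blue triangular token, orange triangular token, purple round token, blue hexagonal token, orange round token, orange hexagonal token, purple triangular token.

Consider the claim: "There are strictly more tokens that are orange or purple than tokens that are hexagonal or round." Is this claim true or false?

False

tokens that are orange or purple: 16.
tokens that are hexagonal or round: 16.
The claim requires 16 > 16, which does not hold.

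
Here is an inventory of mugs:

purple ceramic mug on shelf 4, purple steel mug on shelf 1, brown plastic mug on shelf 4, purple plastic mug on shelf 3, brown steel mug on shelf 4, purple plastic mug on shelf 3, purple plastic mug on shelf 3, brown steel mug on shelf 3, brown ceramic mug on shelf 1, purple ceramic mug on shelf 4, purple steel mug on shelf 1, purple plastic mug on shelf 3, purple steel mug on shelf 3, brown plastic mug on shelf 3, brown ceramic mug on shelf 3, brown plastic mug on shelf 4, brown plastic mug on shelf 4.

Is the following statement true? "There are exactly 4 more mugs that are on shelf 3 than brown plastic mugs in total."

True

|mugs on shelf 3| = 8.
|brown plastic mugs| = 4.
The claim requires 8 − 4 (= 4) to equal 4, which holds.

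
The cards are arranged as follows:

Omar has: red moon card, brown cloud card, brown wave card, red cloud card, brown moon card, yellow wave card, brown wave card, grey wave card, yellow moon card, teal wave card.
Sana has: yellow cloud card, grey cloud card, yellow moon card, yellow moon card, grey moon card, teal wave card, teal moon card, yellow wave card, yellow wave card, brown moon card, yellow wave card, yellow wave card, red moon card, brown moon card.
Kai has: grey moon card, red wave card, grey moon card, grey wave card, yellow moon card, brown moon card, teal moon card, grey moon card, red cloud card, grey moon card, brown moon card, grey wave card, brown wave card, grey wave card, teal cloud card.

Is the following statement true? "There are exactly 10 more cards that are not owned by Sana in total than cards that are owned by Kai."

cards that are not owned by Sana: 25.
cards owned by Kai: 15.
The claim requires 25 − 15 (= 10) to equal 10, which holds.

True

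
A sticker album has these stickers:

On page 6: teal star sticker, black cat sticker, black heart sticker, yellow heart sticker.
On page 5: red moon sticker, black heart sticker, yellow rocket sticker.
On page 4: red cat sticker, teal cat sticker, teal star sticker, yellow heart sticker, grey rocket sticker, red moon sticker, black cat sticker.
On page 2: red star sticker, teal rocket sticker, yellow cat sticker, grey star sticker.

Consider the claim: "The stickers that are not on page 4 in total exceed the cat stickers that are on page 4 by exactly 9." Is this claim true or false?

There are 11 stickers that are not on page 4.
There are 3 cat stickers on page 4.
The claim requires 11 − 3 (= 8) to equal 9, which does not hold.

False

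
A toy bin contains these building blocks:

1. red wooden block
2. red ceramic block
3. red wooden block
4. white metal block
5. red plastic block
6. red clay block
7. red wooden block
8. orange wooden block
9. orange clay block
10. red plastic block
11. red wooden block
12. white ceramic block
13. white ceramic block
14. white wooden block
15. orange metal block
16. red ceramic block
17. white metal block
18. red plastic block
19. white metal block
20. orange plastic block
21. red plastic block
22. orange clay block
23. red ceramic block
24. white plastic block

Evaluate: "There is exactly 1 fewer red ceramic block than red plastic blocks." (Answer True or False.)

There are 3 red ceramic blocks.
There are 4 red plastic blocks.
The claim requires 4 − 3 (= 1) to equal 1, which holds.

True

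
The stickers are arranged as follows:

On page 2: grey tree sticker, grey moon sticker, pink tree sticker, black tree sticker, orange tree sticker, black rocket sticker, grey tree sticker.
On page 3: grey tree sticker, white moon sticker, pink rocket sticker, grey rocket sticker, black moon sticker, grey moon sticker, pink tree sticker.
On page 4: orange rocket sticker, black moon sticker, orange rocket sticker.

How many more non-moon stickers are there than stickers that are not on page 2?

2

non-moon stickers: 12.
stickers that are not on page 2: 10.
12 − 10 = 2.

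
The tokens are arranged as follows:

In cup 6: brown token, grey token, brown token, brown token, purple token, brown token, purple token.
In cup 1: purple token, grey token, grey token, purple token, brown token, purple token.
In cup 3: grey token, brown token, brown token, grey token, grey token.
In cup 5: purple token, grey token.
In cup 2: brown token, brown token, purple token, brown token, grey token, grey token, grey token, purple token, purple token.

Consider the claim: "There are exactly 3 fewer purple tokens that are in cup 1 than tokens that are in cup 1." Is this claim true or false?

True

There are 3 purple tokens in cup 1.
There are 6 tokens in cup 1.
The claim requires 6 − 3 (= 3) to equal 3, which holds.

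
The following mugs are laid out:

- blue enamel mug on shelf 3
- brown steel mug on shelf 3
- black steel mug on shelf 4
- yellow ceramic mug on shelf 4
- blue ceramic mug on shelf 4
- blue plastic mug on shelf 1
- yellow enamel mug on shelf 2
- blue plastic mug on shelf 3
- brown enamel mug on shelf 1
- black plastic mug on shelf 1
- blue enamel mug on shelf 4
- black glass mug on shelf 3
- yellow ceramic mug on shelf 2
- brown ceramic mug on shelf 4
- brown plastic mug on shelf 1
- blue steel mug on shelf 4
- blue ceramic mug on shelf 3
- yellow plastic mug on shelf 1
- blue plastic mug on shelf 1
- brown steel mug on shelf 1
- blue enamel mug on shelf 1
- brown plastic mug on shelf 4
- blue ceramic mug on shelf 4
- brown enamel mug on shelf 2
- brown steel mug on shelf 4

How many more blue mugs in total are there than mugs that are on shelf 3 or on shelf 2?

blue mugs: 10.
mugs on shelf 3 or on shelf 2: 8.
10 − 8 = 2.

2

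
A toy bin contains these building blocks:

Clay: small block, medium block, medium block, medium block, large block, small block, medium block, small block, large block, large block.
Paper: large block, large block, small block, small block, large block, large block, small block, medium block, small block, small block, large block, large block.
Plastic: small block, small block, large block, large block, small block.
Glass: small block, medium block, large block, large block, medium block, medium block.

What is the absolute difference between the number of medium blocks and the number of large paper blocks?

medium blocks: 8. large paper blocks: 6.
|8 − 6| = 8 − 6 = 2.

2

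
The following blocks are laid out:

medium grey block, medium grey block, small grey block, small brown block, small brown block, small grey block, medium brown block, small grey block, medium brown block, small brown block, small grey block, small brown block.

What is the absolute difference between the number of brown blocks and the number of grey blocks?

0

brown blocks: 6. grey blocks: 6.
|6 − 6| = 6 − 6 = 0.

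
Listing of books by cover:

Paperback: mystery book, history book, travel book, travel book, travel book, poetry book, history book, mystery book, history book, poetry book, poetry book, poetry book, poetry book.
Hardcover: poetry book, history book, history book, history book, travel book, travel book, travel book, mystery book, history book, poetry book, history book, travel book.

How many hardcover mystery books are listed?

1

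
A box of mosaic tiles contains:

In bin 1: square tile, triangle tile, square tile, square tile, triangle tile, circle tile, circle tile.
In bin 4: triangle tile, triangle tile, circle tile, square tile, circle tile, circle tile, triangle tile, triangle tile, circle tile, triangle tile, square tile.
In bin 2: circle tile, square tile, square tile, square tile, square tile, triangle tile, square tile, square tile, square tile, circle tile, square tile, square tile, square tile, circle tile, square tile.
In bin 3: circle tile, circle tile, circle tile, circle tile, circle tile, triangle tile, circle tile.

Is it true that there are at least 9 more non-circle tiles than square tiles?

|non-circle tiles| = 25.
|square tiles| = 16.
The claim requires 25 − 16 = 9 ≥ 9, which holds.

True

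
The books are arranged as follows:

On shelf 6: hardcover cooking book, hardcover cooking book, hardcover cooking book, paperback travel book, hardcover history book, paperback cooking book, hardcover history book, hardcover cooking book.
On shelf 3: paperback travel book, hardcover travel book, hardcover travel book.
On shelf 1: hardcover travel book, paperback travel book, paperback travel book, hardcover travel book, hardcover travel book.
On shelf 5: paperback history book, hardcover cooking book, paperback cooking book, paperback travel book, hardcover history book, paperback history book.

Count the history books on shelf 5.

3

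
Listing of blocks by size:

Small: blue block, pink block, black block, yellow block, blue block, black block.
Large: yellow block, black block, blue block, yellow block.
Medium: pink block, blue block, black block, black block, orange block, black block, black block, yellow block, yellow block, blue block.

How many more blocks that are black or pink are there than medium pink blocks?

8

blocks that are black or pink: 9.
medium pink blocks: 1.
9 − 1 = 8.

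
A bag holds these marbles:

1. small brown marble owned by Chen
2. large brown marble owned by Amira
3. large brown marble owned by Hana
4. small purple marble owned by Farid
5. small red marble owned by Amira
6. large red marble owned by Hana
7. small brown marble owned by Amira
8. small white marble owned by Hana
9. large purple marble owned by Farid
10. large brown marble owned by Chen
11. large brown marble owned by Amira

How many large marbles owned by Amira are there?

2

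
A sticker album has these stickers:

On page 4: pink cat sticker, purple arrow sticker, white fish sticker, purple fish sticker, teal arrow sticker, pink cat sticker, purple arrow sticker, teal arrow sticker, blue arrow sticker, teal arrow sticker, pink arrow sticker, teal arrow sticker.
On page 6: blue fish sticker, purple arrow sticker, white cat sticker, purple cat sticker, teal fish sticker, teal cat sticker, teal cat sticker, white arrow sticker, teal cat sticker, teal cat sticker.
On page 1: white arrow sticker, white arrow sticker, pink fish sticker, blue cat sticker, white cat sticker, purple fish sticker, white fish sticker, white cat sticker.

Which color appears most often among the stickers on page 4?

teal

Counts by color (restricted to stickers on page 4): teal 4, pink 3, purple 3, white 1, blue 1.
The maximum is 4, held uniquely by teal.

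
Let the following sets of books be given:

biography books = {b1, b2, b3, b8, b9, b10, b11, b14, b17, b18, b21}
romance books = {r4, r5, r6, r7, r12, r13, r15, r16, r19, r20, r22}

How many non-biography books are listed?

Total books: 22; with the excluded value: 11; remaining 22 − 11 = 11.

11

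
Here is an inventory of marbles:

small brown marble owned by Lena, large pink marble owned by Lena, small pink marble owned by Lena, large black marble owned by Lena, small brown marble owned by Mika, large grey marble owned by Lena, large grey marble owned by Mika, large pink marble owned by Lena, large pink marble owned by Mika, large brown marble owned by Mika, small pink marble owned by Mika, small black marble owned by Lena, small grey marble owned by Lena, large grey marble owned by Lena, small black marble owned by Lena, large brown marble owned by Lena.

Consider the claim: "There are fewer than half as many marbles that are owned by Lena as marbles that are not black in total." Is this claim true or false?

|marbles owned by Lena| = 11.
|marbles that are not black| = 13.
The claim requires 2 × 11 = 22 < 13, which does not hold.

False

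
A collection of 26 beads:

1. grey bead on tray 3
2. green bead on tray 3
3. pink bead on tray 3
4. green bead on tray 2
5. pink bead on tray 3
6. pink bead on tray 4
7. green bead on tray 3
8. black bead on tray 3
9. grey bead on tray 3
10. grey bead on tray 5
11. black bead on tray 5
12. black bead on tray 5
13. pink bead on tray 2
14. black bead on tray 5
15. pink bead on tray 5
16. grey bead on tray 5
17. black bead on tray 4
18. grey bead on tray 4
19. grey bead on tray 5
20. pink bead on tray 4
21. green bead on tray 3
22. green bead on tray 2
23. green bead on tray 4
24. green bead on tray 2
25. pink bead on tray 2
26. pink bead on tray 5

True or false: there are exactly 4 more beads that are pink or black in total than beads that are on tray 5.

False

There are 13 beads that are pink or black.
There are 8 beads on tray 5.
The claim requires 13 − 8 (= 5) to equal 4, which does not hold.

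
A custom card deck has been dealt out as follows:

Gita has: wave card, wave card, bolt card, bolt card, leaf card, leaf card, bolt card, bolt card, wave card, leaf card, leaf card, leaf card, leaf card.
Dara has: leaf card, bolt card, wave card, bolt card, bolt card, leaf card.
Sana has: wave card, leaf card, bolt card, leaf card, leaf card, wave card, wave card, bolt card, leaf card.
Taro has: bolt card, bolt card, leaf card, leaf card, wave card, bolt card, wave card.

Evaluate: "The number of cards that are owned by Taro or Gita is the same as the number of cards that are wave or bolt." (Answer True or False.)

False

cards owned by Taro or Gita: 20.
cards that are wave or bolt: 21.
The claim requires 20 = 21, which does not hold.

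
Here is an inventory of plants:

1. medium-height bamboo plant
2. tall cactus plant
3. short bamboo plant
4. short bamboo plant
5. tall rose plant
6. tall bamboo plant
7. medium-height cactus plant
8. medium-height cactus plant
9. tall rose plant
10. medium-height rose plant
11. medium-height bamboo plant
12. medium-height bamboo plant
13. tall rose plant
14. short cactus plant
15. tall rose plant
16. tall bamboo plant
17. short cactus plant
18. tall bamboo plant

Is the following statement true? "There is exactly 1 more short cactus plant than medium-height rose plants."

There are 2 short cactus plants.
There is 1 medium-height rose plant.
The claim requires 2 − 1 (= 1) to equal 1, which holds.

True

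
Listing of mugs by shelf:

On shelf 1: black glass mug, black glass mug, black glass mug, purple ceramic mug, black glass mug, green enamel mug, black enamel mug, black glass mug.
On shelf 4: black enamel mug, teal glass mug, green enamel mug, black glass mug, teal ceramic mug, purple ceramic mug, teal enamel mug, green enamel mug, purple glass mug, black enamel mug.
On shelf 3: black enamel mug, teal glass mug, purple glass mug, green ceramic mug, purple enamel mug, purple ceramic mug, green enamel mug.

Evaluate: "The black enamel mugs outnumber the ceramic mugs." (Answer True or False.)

False

black enamel mugs: 4.
ceramic mugs: 5.
The claim requires 4 > 5, which does not hold.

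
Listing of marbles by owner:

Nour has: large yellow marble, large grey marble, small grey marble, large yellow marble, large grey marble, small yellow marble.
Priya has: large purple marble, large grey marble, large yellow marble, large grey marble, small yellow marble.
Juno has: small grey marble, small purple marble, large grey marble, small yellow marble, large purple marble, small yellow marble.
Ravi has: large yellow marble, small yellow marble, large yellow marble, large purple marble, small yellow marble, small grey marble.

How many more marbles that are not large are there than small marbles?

marbles that are not large: 10.
small marbles: 10.
10 − 10 = 0.

0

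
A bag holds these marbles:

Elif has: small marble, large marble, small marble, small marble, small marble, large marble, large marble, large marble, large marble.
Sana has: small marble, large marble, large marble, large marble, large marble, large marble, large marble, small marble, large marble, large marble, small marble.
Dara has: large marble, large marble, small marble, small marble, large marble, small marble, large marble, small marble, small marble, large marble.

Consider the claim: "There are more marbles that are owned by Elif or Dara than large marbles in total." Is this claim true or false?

True

marbles owned by Elif or Dara: 19.
large marbles: 18.
The claim requires 19 > 18, which holds.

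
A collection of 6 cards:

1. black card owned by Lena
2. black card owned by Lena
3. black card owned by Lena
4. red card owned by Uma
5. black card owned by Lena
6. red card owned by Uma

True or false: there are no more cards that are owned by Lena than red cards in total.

Count of cards owned by Lena: 4.
There are 2 red cards.
The claim requires 4 ≤ 2, which does not hold.

False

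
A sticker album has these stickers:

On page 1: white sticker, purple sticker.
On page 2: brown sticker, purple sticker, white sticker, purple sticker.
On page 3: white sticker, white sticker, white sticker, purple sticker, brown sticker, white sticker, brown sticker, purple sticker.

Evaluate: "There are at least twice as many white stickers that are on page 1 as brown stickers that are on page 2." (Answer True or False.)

False

There is 1 white sticker on page 1.
There is 1 brown sticker on page 2.
The claim requires 1 ≥ 2 × 1 = 2, which does not hold.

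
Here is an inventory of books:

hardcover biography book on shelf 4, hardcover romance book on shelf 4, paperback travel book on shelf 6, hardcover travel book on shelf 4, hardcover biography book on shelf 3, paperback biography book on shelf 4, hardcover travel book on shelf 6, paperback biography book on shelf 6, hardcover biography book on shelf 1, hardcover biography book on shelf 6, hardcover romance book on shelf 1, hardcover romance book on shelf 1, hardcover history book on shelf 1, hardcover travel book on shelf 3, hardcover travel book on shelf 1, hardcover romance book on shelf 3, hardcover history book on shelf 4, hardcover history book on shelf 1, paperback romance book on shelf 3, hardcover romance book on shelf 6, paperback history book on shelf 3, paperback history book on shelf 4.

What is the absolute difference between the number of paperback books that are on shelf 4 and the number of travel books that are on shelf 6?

paperback books on shelf 4: 2. travel books on shelf 6: 2.
|2 − 2| = 2 − 2 = 0.

0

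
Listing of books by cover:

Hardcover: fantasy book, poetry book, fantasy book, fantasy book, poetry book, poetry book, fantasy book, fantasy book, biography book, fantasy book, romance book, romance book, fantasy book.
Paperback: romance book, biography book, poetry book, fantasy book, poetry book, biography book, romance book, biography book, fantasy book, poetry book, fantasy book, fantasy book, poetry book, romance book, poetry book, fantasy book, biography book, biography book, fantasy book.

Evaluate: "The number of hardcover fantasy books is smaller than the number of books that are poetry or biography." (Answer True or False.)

True

hardcover fantasy books: 7.
books that are poetry or biography: 14.
The claim requires 7 < 14, which holds.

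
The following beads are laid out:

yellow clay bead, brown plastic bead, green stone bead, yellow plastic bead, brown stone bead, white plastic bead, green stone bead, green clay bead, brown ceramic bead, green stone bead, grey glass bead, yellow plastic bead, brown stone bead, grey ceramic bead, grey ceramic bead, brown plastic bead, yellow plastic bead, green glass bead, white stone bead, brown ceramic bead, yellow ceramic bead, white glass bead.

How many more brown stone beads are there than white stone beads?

1

brown stone beads: 2.
white stone beads: 1.
2 − 1 = 1.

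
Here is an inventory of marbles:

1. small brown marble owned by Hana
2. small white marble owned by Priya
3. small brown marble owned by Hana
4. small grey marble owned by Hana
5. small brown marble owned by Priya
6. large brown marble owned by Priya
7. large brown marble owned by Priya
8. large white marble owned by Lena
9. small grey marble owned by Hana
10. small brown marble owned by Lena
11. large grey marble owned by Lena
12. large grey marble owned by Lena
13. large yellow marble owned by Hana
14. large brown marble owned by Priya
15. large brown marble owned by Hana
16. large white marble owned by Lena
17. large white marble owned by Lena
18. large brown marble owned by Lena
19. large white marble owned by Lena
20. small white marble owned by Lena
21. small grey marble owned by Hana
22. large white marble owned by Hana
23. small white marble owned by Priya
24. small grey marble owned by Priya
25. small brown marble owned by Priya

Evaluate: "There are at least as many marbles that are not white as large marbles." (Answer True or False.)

marbles that are not white: 17.
large marbles: 13.
The claim requires 17 ≥ 13, which holds.

True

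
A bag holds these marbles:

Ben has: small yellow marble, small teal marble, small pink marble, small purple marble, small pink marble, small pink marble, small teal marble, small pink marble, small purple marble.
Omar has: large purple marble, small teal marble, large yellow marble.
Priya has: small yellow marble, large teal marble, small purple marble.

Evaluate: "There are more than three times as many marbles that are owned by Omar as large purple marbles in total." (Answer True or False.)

False

marbles owned by Omar: 3.
large purple marbles: 1.
The claim requires 3 > 3 × 1 = 3, which does not hold.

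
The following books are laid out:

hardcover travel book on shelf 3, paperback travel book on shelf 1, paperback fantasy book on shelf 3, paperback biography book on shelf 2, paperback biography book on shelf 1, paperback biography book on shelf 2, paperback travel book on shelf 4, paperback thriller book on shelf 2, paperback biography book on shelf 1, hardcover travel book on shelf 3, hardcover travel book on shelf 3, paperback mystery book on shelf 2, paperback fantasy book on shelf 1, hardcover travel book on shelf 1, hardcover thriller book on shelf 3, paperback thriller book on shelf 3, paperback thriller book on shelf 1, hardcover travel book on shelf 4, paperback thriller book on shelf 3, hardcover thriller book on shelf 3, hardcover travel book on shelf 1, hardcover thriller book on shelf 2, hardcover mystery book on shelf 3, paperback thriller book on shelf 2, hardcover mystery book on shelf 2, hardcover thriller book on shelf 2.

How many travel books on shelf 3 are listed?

3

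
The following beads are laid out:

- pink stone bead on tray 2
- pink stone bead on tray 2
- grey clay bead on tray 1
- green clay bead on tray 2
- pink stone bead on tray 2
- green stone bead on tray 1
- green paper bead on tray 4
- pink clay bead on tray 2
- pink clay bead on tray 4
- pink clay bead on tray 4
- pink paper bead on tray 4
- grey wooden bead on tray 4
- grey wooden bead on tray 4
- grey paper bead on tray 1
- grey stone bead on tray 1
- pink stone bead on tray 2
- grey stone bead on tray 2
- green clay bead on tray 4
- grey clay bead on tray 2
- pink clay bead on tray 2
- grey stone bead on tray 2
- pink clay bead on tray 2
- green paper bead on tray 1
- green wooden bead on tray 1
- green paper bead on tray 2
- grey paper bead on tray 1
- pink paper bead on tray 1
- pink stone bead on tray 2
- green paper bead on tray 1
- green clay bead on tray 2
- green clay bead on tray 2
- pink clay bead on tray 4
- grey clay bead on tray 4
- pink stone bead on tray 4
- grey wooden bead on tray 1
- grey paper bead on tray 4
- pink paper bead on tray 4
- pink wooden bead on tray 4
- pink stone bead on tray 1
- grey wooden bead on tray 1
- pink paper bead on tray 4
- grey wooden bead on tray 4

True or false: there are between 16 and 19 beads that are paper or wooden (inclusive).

True

beads that are paper or wooden: 18.
The claim requires 16 ≤ 18 ≤ 19, which holds.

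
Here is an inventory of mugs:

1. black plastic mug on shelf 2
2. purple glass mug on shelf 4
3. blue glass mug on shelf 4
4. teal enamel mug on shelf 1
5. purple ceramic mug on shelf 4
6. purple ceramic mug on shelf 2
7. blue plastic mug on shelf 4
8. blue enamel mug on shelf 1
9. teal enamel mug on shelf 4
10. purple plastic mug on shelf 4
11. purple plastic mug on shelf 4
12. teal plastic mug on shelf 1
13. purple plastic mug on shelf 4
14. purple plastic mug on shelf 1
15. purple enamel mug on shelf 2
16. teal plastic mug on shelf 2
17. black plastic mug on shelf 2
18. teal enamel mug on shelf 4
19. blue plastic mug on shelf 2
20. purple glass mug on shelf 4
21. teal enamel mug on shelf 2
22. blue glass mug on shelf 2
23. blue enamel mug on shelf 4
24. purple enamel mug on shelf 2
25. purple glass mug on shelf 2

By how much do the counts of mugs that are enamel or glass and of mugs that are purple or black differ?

0

mugs that are enamel or glass: 13. mugs that are purple or black: 13.
|13 − 13| = 13 − 13 = 0.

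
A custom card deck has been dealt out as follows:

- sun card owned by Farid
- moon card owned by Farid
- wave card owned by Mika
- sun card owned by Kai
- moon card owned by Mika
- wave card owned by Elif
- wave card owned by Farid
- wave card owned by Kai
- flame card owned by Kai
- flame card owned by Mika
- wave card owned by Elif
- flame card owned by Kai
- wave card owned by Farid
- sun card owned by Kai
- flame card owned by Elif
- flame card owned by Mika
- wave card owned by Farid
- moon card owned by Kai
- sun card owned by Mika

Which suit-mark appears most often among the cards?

wave

Counts by suit-mark: wave 7, flame 5, sun 4, moon 3.
The maximum is 7, held uniquely by wave.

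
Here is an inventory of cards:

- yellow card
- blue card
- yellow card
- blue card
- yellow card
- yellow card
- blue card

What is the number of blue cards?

3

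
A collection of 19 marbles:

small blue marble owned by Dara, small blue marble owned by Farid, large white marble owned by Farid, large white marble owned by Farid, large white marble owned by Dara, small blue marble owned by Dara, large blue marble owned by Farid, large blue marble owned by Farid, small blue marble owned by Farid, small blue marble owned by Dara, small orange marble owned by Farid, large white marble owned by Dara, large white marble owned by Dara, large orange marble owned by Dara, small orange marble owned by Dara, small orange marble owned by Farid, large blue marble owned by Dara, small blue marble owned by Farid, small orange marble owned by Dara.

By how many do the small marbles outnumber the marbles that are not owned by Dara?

1

small marbles: 10.
marbles that are not owned by Dara: 9.
10 − 9 = 1.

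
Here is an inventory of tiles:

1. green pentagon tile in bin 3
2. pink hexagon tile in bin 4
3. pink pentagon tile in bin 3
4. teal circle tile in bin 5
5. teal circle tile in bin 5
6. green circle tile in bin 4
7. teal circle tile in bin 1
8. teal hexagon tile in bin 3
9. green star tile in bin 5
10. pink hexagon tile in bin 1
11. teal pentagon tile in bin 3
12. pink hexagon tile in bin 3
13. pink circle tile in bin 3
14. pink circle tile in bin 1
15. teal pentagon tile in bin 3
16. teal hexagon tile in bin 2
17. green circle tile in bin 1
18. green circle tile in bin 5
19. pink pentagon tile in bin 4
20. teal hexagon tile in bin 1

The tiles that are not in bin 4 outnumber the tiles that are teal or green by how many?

4

tiles that are not in bin 4: 17.
tiles that are teal or green: 13.
17 − 13 = 4.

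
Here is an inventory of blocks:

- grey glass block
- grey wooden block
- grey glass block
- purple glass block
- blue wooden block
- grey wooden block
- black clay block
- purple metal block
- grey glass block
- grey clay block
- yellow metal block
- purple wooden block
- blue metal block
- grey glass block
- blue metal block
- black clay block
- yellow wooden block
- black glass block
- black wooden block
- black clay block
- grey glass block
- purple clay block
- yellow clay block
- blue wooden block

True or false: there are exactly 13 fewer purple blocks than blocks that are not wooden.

True

|purple blocks| = 4.
|blocks that are not wooden| = 17.
The claim requires 17 − 4 (= 13) to equal 13, which holds.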